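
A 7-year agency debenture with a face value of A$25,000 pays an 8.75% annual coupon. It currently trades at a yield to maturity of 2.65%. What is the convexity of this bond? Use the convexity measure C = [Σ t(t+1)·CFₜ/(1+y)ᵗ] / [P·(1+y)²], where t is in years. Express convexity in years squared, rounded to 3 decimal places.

40.679

With y = 0.0265:
  t   CF        PV=CF/(1+0.0265)^t    t·PV        t(t+1)·PV
  1     2,187.50     2,131.0278     2,131.0278       4,262.0555
  2     2,187.50     2,076.0134     4,152.0268      12,456.0805
  3     2,187.50     2,022.4193     6,067.2579      24,269.0316
  4     2,187.50     1,970.2088     7,880.8351      39,404.1753
  5     2,187.50     1,919.3461     9,596.7305      57,580.3828
  6     2,187.50     1,869.7965    11,218.7789      78,531.4524
  7    27,187.50    22,638.9666   158,472.7661   1,267,782.1285
  Σ                 34,627.7784   199,519.4230   1,484,285.3066
P = 34,627.7784.
Convexity = Σ t(t+1)·PV / [P·(1+y)²] = 1,484,285.3066 / (34,627.7784 × 1.053702) = 40.67943.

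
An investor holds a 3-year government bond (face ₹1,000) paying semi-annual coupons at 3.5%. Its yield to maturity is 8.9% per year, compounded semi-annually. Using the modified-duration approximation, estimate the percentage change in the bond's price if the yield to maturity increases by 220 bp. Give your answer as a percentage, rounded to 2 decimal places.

Periodic yield y = 0.0445. Modified duration first:
  t   CF        PV=CF/(1+0.0445)^t    t·PV
  1        17.50        16.7544        16.7544
  2        17.50        16.0406        32.0812
  3        17.50        15.3572        46.0717
  4        17.50        14.7029        58.8118
  5        17.50        14.0765        70.3827
  6     1,017.50       783.5807     4,701.4844
  Σ                    860.5125     4,925.5862
P = 860.5125; D_Mac = 5.72401 half-year periods = 2.86201 yrs; D_mod = 2.86201/(1+0.0445) = 2.74007 yrs.
ΔP/P ≈ -D_mod · Δy = -2.74007 × (+0.022) = -0.060282 = -6.0282%.

-6.03%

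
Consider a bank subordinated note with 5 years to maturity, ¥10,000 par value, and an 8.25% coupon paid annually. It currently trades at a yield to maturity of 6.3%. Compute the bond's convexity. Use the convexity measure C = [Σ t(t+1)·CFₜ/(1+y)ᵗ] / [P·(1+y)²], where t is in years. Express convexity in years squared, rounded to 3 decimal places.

21.797

With y = 0.063:
  t   CF        PV=CF/(1+0.063)^t    t·PV        t(t+1)·PV
  1       825.00       776.1054       776.1054       1,552.2107
  2       825.00       730.1085     1,460.2171       4,380.6512
  3       825.00       686.8377     2,060.5132       8,242.0530
  4       825.00       646.1315     2,584.5259      12,922.6293
  5    10,825.00     7,975.5673    39,877.8363     239,267.0181
  Σ                 10,814.7504    46,759.1979     266,364.5622
P = 10,814.7504.
Convexity = Σ t(t+1)·PV / [P·(1+y)²] = 266,364.5622 / (10,814.7504 × 1.129969) = 21.79683.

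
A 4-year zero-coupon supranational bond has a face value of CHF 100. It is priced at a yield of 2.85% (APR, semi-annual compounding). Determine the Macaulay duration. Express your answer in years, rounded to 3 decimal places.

4.000 years

A zero-coupon bond has a single cash flow at maturity, so its Macaulay duration equals its maturity: 4 years.
(Equivalently: 8 semi-annual periods ÷ 2 = 4 years.)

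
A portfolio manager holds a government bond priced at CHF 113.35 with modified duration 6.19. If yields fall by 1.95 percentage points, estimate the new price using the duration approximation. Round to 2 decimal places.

Duration approximation: ΔP/P ≈ -D_mod · Δy = -6.19 × (-0.0195) = +0.120705.
New price ≈ 113.35 × (1 + 0.120705) = 127.03191175.

CHF 127.03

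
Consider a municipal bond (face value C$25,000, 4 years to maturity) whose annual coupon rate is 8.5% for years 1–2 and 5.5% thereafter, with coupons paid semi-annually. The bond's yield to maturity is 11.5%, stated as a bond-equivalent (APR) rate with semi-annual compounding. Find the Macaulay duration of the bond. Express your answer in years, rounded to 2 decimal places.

Periodic yield y = 0.0575. Discount each cash flow and weight by its period:
  t   CF        PV=CF/(1+0.0575)^t    t·PV
  1     1,062.50     1,004.7281     1,004.7281
  2     1,062.50       950.0975     1,900.1950
  3     1,062.50       898.4374     2,695.3121
  4     1,062.50       849.5862     3,398.3447
  5       687.50       519.8414     2,599.2068
  6       687.50       491.5757     2,949.4545
  7       687.50       464.8470     3,253.9293
  8    25,687.50    16,423.9960   131,391.9681
  Σ                 21,603.1093   149,193.1386
Price P = Σ PV = 21,603.1093.
Macaulay duration = Σ(t·PV) / P = 149,193.1386 / 21,603.1093 = 6.90610 half-year periods.
In years: 6.90610 / 2 = 3.45305 years.

3.45 years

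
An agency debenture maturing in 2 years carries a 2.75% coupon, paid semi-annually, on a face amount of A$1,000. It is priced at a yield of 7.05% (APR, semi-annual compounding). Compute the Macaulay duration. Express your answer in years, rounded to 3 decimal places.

Periodic yield y = 0.03525. Discount each cash flow and weight by its period:
  t   CF        PV=CF/(1+0.03525)^t    t·PV
  1        13.75        13.2818        13.2818
  2        13.75        12.8296        25.6591
  3        13.75        12.3927        37.1782
  4     1,013.75       882.5715     3,530.2861
  Σ                    921.0756     3,606.4052
Price P = Σ PV = 921.0756.
Macaulay duration = Σ(t·PV) / P = 3,606.4052 / 921.0756 = 3.91543 half-year periods.
In years: 3.91543 / 2 = 1.95771 years.

1.958 years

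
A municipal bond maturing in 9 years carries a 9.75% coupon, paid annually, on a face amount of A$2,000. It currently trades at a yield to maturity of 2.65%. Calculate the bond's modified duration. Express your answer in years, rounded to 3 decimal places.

6.759 years

Periodic yield y = 0.0265. First find Macaulay duration:
  t   CF        PV=CF/(1+0.0265)^t    t·PV
  1       195.00       189.9659       189.9659
  2       195.00       185.0618       370.1235
  3       195.00       180.2842       540.8527
  4       195.00       175.6300       702.5202
  5       195.00       171.0960       855.4800
  6       195.00       166.6790     1,000.0740
  7       195.00       162.3760     1,136.6323
  8       195.00       158.1842     1,265.4732
  9     2,195.00     1,734.6184    15,611.5653
  Σ                  3,123.8955    21,672.6871
P = 3,123.8955; Macaulay duration = 21,672.6871 / 3,123.8955 = 6.93771 years.
Modified duration = D_Mac / (1 + y) = 6.93771 / 1.0265 = 6.75861 years.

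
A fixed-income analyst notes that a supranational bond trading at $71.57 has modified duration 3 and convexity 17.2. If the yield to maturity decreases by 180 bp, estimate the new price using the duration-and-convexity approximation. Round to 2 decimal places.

Duration effect: -D_mod·Δy = -3 × (-0.018) = +0.054000
Convexity effect: ½·C·(Δy)² = 0.5 × 17.2 × (-0.018)² = +0.0027864
ΔP/P ≈ +0.054000 + 0.0027864 = +0.0567864
New price ≈ 71.57 × (1 + 0.0567864) = 75.634202648.

$75.63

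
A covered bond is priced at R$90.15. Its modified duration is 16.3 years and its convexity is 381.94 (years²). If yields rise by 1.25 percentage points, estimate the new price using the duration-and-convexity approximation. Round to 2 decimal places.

R$74.47

Duration effect: -D_mod·Δy = -16.3 × (+0.0125) = -0.203750
Convexity effect: ½·C·(Δy)² = 0.5 × 381.94 × (0.0125)² = +0.0298390625
ΔP/P ≈ -0.203750 + 0.0298390625 = -0.1739109375
New price ≈ 90.15 × (1 - 0.1739109375) = 74.471928984375.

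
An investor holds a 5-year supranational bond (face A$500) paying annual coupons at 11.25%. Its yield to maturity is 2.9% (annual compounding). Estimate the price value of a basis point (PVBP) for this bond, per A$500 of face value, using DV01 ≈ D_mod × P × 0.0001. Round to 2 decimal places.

Periodic yield y = 0.029.
  t   CF        PV=CF/(1+0.029)^t    t·PV
  1        56.25        54.6647        54.6647
  2        56.25        53.1241       106.2482
  3        56.25        51.6269       154.8808
  4        56.25        50.1720       200.6878
  5       556.25       482.1622     2,410.8109
  Σ                    691.7499     2,927.2926
P = 691.7499; D_Mac = 4.23172 yrs; D_mod = 4.11246 yrs.
DV01 ≈ 4.11246 × 691.7499 × 0.0001 = 0.284479.

A$0.28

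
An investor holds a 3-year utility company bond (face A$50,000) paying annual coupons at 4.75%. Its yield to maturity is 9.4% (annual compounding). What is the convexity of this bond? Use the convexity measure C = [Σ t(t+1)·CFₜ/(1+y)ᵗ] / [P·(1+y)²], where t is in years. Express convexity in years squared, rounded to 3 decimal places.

With y = 0.094:
  t   CF        PV=CF/(1+0.094)^t    t·PV        t(t+1)·PV
  1     2,375.00     2,170.9324     2,170.9324       4,341.8647
  2     2,375.00     1,984.3989     3,968.7977      11,906.3932
  3    52,375.00    40,001.1125   120,003.3375     480,013.3500
  Σ                 44,156.4437   126,143.0676     496,261.6079
P = 44,156.4437.
Convexity = Σ t(t+1)·PV / [P·(1+y)²] = 496,261.6079 / (44,156.4437 × 1.196836) = 9.39035.

9.390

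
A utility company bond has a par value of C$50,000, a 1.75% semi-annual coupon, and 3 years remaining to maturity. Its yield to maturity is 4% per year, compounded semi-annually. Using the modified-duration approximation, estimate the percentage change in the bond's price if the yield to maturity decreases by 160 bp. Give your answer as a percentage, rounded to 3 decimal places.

Periodic yield y = 0.02. Modified duration first:
  t   CF        PV=CF/(1+0.02)^t    t·PV
  1       437.50       428.9216       428.9216
  2       437.50       420.5113       841.0227
  3       437.50       412.2660     1,236.7981
  4       437.50       404.1824     1,616.7295
  5       437.50       396.2572     1,981.2861
  6    50,437.50    44,787.0566   268,722.3395
  Σ                 46,849.1951   274,827.0975
P = 46,849.1951; D_Mac = 5.86621 half-year periods = 2.93310 yrs; D_mod = 2.93310/(1+0.02) = 2.87559 yrs.
ΔP/P ≈ -D_mod · Δy = -2.87559 × (-0.016) = +0.046009 = +4.6009%.

+4.601%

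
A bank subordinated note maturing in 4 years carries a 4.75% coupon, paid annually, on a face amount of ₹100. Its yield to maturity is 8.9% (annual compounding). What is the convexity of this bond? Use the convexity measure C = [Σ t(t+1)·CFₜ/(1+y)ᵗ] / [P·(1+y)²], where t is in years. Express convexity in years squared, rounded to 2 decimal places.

With y = 0.089:
  t   CF        PV=CF/(1+0.089)^t    t·PV        t(t+1)·PV
  1         4.75         4.3618         4.3618           8.7236
  2         4.75         4.0053         8.0107          24.0320
  3         4.75         3.6780        11.0340          44.1358
  4       104.75        74.4805       297.9220       1,489.6098
  Σ                     86.5256       321.3284       1,566.5011
P = 86.5256.
Convexity = Σ t(t+1)·PV / [P·(1+y)²] = 1,566.5011 / (86.5256 × 1.185921) = 15.26618.

15.27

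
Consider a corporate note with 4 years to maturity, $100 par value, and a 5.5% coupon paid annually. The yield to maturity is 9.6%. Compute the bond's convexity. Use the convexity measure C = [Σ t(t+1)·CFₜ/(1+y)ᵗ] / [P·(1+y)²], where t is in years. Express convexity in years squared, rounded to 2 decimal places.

With y = 0.096:
  t   CF        PV=CF/(1+0.096)^t    t·PV        t(t+1)·PV
  1         5.50         5.0182         5.0182          10.0365
  2         5.50         4.5787         9.1574          27.4722
  3         5.50         4.1776        12.5329          50.1317
  4       105.50        73.1156       292.4625       1,462.3127
  Σ                     86.8902       319.1711       1,549.9530
P = 86.8902.
Convexity = Σ t(t+1)·PV / [P·(1+y)²] = 1,549.9530 / (86.8902 × 1.201216) = 14.85000.

14.85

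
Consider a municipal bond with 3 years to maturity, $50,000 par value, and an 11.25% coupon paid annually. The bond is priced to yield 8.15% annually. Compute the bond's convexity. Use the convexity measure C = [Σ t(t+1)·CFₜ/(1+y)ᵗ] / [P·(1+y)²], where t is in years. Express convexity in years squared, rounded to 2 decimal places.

8.98

With y = 0.0815:
  t   CF        PV=CF/(1+0.0815)^t    t·PV        t(t+1)·PV
  1     5,625.00     5,201.1096     5,201.1096      10,402.2191
  2     5,625.00     4,809.1628     9,618.3256      28,854.9768
  3    55,625.00    43,973.4411   131,920.3234     527,681.2937
  Σ                 53,983.7135   146,739.7586     566,938.4896
P = 53,983.7135.
Convexity = Σ t(t+1)·PV / [P·(1+y)²] = 566,938.4896 / (53,983.7135 × 1.169642) = 8.97884.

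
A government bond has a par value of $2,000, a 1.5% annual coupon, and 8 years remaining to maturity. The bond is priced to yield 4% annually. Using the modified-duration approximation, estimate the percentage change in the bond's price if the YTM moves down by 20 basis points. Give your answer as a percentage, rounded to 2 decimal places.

Periodic yield y = 0.04. Modified duration first:
  t   CF        PV=CF/(1+0.04)^t    t·PV
  1        30.00        28.8462        28.8462
  2        30.00        27.7367        55.4734
  3        30.00        26.6699        80.0097
  4        30.00        25.6441       102.5765
  5        30.00        24.6578       123.2891
  6        30.00        23.7094       142.2566
  7        30.00        22.7975       159.5827
  8     2,030.00     1,483.3011    11,866.4089
  Σ                  1,663.3628    12,558.4431
P = 1,663.3628; D_Mac = 7.55003 yrs; D_mod = 7.55003/(1+0.04) = 7.25965 yrs.
ΔP/P ≈ -D_mod · Δy = -7.25965 × (-0.002) = +0.014519 = +1.4519%.

+1.45%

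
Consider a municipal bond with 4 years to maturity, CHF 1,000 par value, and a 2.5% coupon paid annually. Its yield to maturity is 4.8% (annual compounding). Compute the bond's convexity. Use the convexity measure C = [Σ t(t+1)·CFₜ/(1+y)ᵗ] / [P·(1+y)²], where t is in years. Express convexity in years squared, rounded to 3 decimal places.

17.296

With y = 0.048:
  t   CF        PV=CF/(1+0.048)^t    t·PV        t(t+1)·PV
  1        25.00        23.8550        23.8550          47.7099
  2        25.00        22.7624        45.5247         136.5742
  3        25.00        21.7198        65.1595         260.6378
  4     1,025.00       849.7257     3,398.9027      16,994.5133
  Σ                    918.0628     3,533.4418      17,439.4352
P = 918.0628.
Convexity = Σ t(t+1)·PV / [P·(1+y)²] = 17,439.4352 / (918.0628 × 1.098304) = 17.29567.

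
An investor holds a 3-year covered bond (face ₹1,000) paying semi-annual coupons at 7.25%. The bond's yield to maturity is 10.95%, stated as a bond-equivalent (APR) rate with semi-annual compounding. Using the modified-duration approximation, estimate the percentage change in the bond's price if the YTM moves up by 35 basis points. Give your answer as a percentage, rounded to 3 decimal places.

-0.908%

Periodic yield y = 0.05475. Modified duration first:
  t   CF        PV=CF/(1+0.05475)^t    t·PV
  1        36.25        34.3683        34.3683
  2        36.25        32.5843        65.1687
  3        36.25        30.8930        92.6789
  4        36.25        29.2894       117.1574
  5        36.25        27.7690       138.8450
  6     1,036.25       752.6054     4,515.6325
  Σ                    907.5094     4,963.8508
P = 907.5094; D_Mac = 5.46975 half-year periods = 2.73488 yrs; D_mod = 2.73488/(1+0.05475) = 2.59291 yrs.
ΔP/P ≈ -D_mod · Δy = -2.59291 × (+0.0035) = -0.009075 = -0.9075%.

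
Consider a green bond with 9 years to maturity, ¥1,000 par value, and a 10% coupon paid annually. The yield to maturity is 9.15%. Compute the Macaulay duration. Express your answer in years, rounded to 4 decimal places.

Periodic yield y = 0.0915. Discount each cash flow and weight by its year:
  t   CF        PV=CF/(1+0.0915)^t    t·PV
  1       100.00        91.6170        91.6170
  2       100.00        83.9368       167.8736
  3       100.00        76.9004       230.7013
  4       100.00        70.4539       281.8156
  5       100.00        64.5478       322.7389
  6       100.00        59.1368       354.8206
  7       100.00        54.1794       379.2555
  8       100.00        49.6375       397.1002
  9     1,100.00       500.2407     4,502.1663
  Σ                  1,050.6503     6,728.0890
Price P = Σ PV = 1,050.6503.
Macaulay duration = Σ(t·PV) / P = 6,728.0890 / 1,050.6503 = 6.40374 years.

6.4037 years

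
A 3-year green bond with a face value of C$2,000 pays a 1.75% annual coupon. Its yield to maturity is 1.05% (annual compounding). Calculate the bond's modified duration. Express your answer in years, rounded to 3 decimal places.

Periodic yield y = 0.0105. First find Macaulay duration:
  t   CF        PV=CF/(1+0.0105)^t    t·PV
  1        35.00        34.6363        34.6363
  2        35.00        34.2764        68.5528
  3     2,035.00     1,972.2205     5,916.6614
  Σ                  2,041.1332     6,019.8505
P = 2,041.1332; Macaulay duration = 6,019.8505 / 2,041.1332 = 2.94927 years.
Modified duration = D_Mac / (1 + y) = 2.94927 / 1.0105 = 2.91862 years.

2.919 years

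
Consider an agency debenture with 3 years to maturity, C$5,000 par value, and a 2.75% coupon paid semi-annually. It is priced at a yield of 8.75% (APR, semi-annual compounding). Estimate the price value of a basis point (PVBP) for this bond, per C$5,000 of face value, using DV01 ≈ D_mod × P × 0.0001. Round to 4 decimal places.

Periodic yield y = 0.04375.
  t   CF        PV=CF/(1+0.04375)^t    t·PV
  1        68.75        65.8683        65.8683
  2        68.75        63.1073       126.2146
  3        68.75        60.4621       181.3863
  4        68.75        57.9278       231.7110
  5        68.75        55.4997       277.4983
  6     5,068.75     3,920.3238    23,521.9429
  Σ                  4,223.1889    24,404.6214
P = 4,223.1889; D_Mac = 5.77872 half-year periods = 2.88936 yrs; D_mod = 2.76825 yrs.
DV01 ≈ 2.76825 × 4,223.1889 × 0.0001 = 1.169084.

C$1.1691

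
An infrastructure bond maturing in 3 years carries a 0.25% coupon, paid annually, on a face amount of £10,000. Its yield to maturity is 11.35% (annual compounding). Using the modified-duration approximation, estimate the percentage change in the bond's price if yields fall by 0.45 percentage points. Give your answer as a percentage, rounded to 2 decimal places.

+1.21%

Periodic yield y = 0.1135. Modified duration first:
  t   CF        PV=CF/(1+0.1135)^t    t·PV
  1        25.00        22.4517        22.4517
  2        25.00        20.1632        40.3264
  3    10,025.00     7,261.2889    21,783.8668
  Σ                  7,303.9039    21,846.6449
P = 7,303.9039; D_Mac = 2.99109 yrs; D_mod = 2.99109/(1+0.1135) = 2.68621 yrs.
ΔP/P ≈ -D_mod · Δy = -2.68621 × (-0.0045) = +0.012088 = +1.2088%.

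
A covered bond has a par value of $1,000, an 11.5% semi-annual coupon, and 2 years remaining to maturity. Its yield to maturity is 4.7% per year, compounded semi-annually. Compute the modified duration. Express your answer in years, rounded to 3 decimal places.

Periodic yield y = 0.0235. First find Macaulay duration:
  t   CF        PV=CF/(1+0.0235)^t    t·PV
  1        57.50        56.1798        56.1798
  2        57.50        54.8899       109.7797
  3        57.50        53.6296       160.8887
  4     1,057.50       963.6714     3,854.6858
  Σ                  1,128.3706     4,181.5340
P = 1,128.3706; Macaulay duration = 4,181.5340 / 1,128.3706 = 3.70582 half-year periods = 1.85291 years.
Modified duration = D_Mac / (1 + y) = 1.85291 / 1.0235 = 1.81036 years.

1.810 years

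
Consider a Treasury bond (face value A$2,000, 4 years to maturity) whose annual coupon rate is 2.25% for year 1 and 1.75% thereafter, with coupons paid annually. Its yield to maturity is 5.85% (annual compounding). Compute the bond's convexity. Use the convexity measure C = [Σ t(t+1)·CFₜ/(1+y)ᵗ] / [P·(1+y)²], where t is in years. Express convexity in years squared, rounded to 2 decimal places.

17.11

With y = 0.0585:
  t   CF        PV=CF/(1+0.0585)^t    t·PV        t(t+1)·PV
  1        45.00        42.5130        42.5130          85.0260
  2        35.00        31.2382        62.4764         187.4293
  3        35.00        29.5118        88.5354         354.1414
  4     2,035.00     1,621.0670     6,484.2680      32,421.3399
  Σ                  1,724.3300     6,677.7928      33,047.9367
P = 1,724.3300.
Convexity = Σ t(t+1)·PV / [P·(1+y)²] = 33,047.9367 / (1,724.3300 × 1.120422) = 17.10575.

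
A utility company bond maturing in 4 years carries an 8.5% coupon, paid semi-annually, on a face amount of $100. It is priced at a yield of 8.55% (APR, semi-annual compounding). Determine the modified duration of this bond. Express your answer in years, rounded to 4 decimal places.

3.3306 years

Periodic yield y = 0.04275. First find Macaulay duration:
  t   CF        PV=CF/(1+0.04275)^t    t·PV
  1         4.25         4.0758         4.0758
  2         4.25         3.9087         7.8173
  3         4.25         3.7484        11.2453
  4         4.25         3.5947        14.3790
  5         4.25         3.4474        17.2369
  6         4.25         3.3060        19.8362
  7         4.25         3.1705        22.1935
  8       104.25        74.5821       596.6566
  Σ                     99.8336       693.4405
P = 99.8336; Macaulay duration = 693.4405 / 99.8336 = 6.94596 half-year periods = 3.47298 years.
Modified duration = D_Mac / (1 + y) = 3.47298 / 1.04275 = 3.33060 years.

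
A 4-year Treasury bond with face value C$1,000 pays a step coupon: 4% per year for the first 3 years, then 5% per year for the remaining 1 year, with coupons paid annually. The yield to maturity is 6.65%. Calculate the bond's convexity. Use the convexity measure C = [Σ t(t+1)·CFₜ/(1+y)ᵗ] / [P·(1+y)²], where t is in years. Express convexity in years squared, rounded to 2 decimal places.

16.21

With y = 0.0665:
  t   CF        PV=CF/(1+0.0665)^t    t·PV        t(t+1)·PV
  1        40.00        37.5059        37.5059          75.0117
  2        40.00        35.1672        70.3345         211.0034
  3        40.00        32.9744        98.9233         395.6933
  4     1,050.00       811.6071     3,246.4286      16,232.1428
  Σ                    917.2547     3,453.1922      16,913.8513
P = 917.2547.
Convexity = Σ t(t+1)·PV / [P·(1+y)²] = 16,913.8513 / (917.2547 × 1.137422) = 16.21179.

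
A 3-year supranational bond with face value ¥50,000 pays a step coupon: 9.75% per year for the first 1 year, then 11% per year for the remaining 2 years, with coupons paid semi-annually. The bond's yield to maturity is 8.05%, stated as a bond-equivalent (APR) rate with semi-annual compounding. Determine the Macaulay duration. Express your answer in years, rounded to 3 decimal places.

Periodic yield y = 0.04025. Discount each cash flow and weight by its period:
  t   CF        PV=CF/(1+0.04025)^t    t·PV
  1     2,437.50     2,343.1867     2,343.1867
  2     2,437.50     2,252.5227     4,505.0454
  3     2,750.00     2,442.9778     7,328.9334
  4     2,750.00     2,348.4526     9,393.8103
  5     2,750.00     2,257.5848    11,287.9240
  6    52,750.00    41,629.0133   249,774.0798
  Σ                 53,273.7379   284,632.9796
Price P = Σ PV = 53,273.7379.
Macaulay duration = Σ(t·PV) / P = 284,632.9796 / 53,273.7379 = 5.34284 half-year periods.
In years: 5.34284 / 2 = 2.67142 years.

2.671 years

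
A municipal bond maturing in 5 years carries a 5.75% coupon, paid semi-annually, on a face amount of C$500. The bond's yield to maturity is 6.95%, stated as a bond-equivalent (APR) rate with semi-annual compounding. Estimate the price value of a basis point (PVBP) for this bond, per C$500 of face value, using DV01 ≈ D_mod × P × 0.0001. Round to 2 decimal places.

C$0.20

Periodic yield y = 0.03475.
  t   CF        PV=CF/(1+0.03475)^t    t·PV
  1       14.375        13.8922        13.8922
  2       14.375        13.4257        26.8514
  3       14.375        12.9748        38.9245
  4       14.375        12.5391        50.1564
  5       14.375        12.1180        60.5900
  6       14.375        11.7110        70.2662
  7       14.375        11.3177        79.2242
  8       14.375        10.9377        87.5013
  9       14.375        10.5703        95.1331
  10     514.375       365.5321     3,655.3208
  Σ                    475.0187     4,177.8600
P = 475.0187; D_Mac = 8.79515 half-year periods = 4.39757 yrs; D_mod = 4.24989 yrs.
DV01 ≈ 4.24989 × 475.0187 × 0.0001 = 0.201878.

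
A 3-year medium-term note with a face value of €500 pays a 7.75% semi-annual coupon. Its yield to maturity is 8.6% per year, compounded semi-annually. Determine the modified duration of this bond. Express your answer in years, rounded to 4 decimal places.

2.6177 years

Periodic yield y = 0.043. First find Macaulay duration:
  t   CF        PV=CF/(1+0.043)^t    t·PV
  1       19.375        18.5762        18.5762
  2       19.375        17.8104        35.6208
  3       19.375        17.0761        51.2283
  4       19.375        16.3721        65.4884
  5       19.375        15.6971        78.4856
  6      519.375       403.4365     2,420.6190
  Σ                    488.9684     2,670.0184
P = 488.9684; Macaulay duration = 2,670.0184 / 488.9684 = 5.46051 half-year periods = 2.73026 years.
Modified duration = D_Mac / (1 + y) = 2.73026 / 1.043 = 2.61770 years.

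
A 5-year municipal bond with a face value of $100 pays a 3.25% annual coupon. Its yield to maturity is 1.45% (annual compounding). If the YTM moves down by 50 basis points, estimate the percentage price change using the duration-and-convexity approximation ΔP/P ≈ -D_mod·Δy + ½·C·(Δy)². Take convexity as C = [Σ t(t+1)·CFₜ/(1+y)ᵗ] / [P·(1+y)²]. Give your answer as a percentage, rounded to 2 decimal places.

With y = 0.0145:
  t   CF        PV=CF/(1+0.0145)^t    t·PV        t(t+1)·PV
  1         3.25         3.2035         3.2035           6.4071
  2         3.25         3.1578         6.3155          18.9466
  3         3.25         3.1126         9.3379          37.3515
  4         3.25         3.0681        12.2726          61.3628
  5       103.25        96.0793       480.3965       2,882.3788
  Σ                    108.6214       511.5260       3,006.4468
P = 108.6214; D_Mac = 4.70926 yrs; D_mod = 4.64195 yrs; C = 26.89268.
Duration effect: -4.64195 × (-0.005) = +0.023210
Convexity effect: 0.5 × 26.89268 × (-0.005)² = +0.0003362
ΔP/P ≈ +0.023210 + 0.0003362 = +0.023546 = +2.3546%.

+2.35%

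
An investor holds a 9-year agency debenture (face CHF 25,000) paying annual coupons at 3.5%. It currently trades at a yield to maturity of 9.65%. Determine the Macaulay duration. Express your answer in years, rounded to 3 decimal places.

Periodic yield y = 0.0965. Discount each cash flow and weight by its year:
  t   CF        PV=CF/(1+0.0965)^t    t·PV
  1       875.00       797.9936       797.9936
  2       875.00       727.7644     1,455.5287
  3       875.00       663.7158     1,991.1473
  4       875.00       605.3040     2,421.2158
  5       875.00       552.0328     2,760.1639
  6       875.00       503.4499     3,020.6992
  7       875.00       459.1426     3,213.9983
  8       875.00       418.7347     3,349.8777
  9    25,875.00    11,292.8259   101,635.4335
  Σ                 16,020.9636   120,646.0581
Price P = Σ PV = 16,020.9636.
Macaulay duration = Σ(t·PV) / P = 120,646.0581 / 16,020.9636 = 7.53051 years.

7.531 years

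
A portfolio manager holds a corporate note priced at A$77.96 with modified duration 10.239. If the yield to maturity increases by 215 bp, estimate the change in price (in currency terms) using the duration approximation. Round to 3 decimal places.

Duration approximation: ΔP/P ≈ -D_mod · Δy = -10.239 × (+0.0215) = -0.2201385.
ΔP ≈ 77.96 × (-0.2201385) = -17.16199746.

-A$17.162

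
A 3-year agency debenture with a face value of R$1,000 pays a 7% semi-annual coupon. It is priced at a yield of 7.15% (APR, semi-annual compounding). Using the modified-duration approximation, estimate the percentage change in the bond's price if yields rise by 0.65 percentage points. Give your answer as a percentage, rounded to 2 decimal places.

-1.73%

Periodic yield y = 0.03575. Modified duration first:
  t   CF        PV=CF/(1+0.03575)^t    t·PV
  1        35.00        33.7919        33.7919
  2        35.00        32.6256        65.2511
  3        35.00        31.4995        94.4984
  4        35.00        30.4122       121.6489
  5        35.00        29.3625       146.8126
  6     1,035.00       838.3217     5,029.9301
  Σ                    996.0134     5,491.9331
P = 996.0134; D_Mac = 5.51391 half-year periods = 2.75696 yrs; D_mod = 2.75696/(1+0.03575) = 2.66180 yrs.
ΔP/P ≈ -D_mod · Δy = -2.66180 × (+0.0065) = -0.017302 = -1.7302%.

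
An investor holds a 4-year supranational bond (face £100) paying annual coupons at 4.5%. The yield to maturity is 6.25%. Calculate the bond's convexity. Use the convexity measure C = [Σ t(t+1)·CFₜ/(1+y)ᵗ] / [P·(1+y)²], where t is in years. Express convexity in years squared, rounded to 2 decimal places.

16.19

With y = 0.0625:
  t   CF        PV=CF/(1+0.0625)^t    t·PV        t(t+1)·PV
  1         4.50         4.2353         4.2353           8.4706
  2         4.50         3.9862         7.9723          23.9170
  3         4.50         3.7517        11.2550          45.0202
  4       104.50        81.9975       327.9899       1,639.9497
  Σ                     93.9706       351.4526       1,717.3574
P = 93.9706.
Convexity = Σ t(t+1)·PV / [P·(1+y)²] = 1,717.3574 / (93.9706 × 1.128906) = 16.18865.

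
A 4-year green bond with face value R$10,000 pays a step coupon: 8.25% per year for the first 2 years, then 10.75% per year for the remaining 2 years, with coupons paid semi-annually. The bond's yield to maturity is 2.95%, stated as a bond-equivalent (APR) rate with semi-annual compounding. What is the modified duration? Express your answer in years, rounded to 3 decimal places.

Periodic yield y = 0.01475. First find Macaulay duration:
  t   CF        PV=CF/(1+0.01475)^t    t·PV
  1       412.50       406.5041       406.5041
  2       412.50       400.5953       801.1906
  3       412.50       394.7724     1,184.3172
  4       412.50       389.0341     1,556.1366
  5       537.50       499.5548     2,497.7742
  6       537.50       492.2935     2,953.7610
  7       537.50       485.1377     3,395.9641
  8    10,537.50     9,372.7084    74,981.6676
  Σ                 12,440.6004    87,777.3152
P = 12,440.6004; Macaulay duration = 87,777.3152 / 12,440.6004 = 7.05571 half-year periods = 3.52786 years.
Modified duration = D_Mac / (1 + y) = 3.52786 / 1.01475 = 3.47658 years.

3.477 years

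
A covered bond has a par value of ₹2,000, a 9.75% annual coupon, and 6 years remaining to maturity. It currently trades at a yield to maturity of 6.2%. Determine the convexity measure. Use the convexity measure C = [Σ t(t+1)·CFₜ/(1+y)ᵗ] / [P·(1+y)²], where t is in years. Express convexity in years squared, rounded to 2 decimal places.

With y = 0.062:
  t   CF        PV=CF/(1+0.062)^t    t·PV        t(t+1)·PV
  1       195.00       183.6158       183.6158         367.2316
  2       195.00       172.8963       345.7925       1,037.3775
  3       195.00       162.8025       488.4075       1,953.6300
  4       195.00       153.2980       613.1921       3,065.9604
  5       195.00       144.3484       721.7421       4,330.4525
  6     2,195.00     1,529.9859     9,179.9153      64,259.4072
  Σ                  2,346.9469    11,532.6653      75,014.0592
P = 2,346.9469.
Convexity = Σ t(t+1)·PV / [P·(1+y)²] = 75,014.0592 / (2,346.9469 × 1.127844) = 28.33938.

28.34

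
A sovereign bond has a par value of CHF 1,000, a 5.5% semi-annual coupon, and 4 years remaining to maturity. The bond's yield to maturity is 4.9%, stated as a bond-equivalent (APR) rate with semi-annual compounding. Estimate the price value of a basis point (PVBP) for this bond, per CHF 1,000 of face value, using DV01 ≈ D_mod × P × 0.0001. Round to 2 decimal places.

CHF 0.36

Periodic yield y = 0.0245.
  t   CF        PV=CF/(1+0.0245)^t    t·PV
  1        27.50        26.8424        26.8424
  2        27.50        26.2005        52.4009
  3        27.50        25.5739        76.7217
  4        27.50        24.9623        99.8493
  5        27.50        24.3654       121.8268
  6        27.50        23.7827       142.6961
  7        27.50        23.2139       162.4976
  8     1,027.50       846.6153     6,772.9226
  Σ                  1,021.5563     7,455.7574
P = 1,021.5563; D_Mac = 7.29843 half-year periods = 3.64921 yrs; D_mod = 3.56195 yrs.
DV01 ≈ 3.56195 × 1,021.5563 × 0.0001 = 0.363873.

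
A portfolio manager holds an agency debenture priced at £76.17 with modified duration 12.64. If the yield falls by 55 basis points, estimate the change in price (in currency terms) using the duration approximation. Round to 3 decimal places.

+£5.295

Duration approximation: ΔP/P ≈ -D_mod · Δy = -12.64 × (-0.0055) = +0.069520.
ΔP ≈ 76.17 × (+0.069520) = +5.2953384.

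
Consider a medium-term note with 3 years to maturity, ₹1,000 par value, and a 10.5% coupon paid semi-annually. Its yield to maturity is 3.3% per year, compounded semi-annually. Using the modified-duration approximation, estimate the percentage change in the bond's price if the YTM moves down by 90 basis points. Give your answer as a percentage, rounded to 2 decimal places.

+2.38%

Periodic yield y = 0.0165. Modified duration first:
  t   CF        PV=CF/(1+0.0165)^t    t·PV
  1        52.50        51.6478        51.6478
  2        52.50        50.8095       101.6189
  3        52.50        49.9847       149.9541
  4        52.50        49.1733       196.6934
  5        52.50        48.3752       241.8758
  6     1,052.50       954.0647     5,724.3879
  Σ                  1,204.0551     6,466.1779
P = 1,204.0551; D_Mac = 5.37033 half-year periods = 2.68517 yrs; D_mod = 2.68517/(1+0.0165) = 2.64158 yrs.
ΔP/P ≈ -D_mod · Δy = -2.64158 × (-0.009) = +0.023774 = +2.3774%.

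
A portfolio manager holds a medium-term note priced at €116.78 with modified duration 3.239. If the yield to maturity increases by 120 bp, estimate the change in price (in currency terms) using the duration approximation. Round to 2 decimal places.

-€4.54

Duration approximation: ΔP/P ≈ -D_mod · Δy = -3.239 × (+0.012) = -0.038868.
ΔP ≈ 116.78 × (-0.038868) = -4.53900504.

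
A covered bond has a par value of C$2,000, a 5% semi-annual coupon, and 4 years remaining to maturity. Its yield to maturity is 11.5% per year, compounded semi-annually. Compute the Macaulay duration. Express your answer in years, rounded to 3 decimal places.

Periodic yield y = 0.0575. Discount each cash flow and weight by its period:
  t   CF        PV=CF/(1+0.0575)^t    t·PV
  1        50.00        47.2813        47.2813
  2        50.00        44.7105        89.4209
  3        50.00        42.2794       126.8382
  4        50.00        39.9805       159.9221
  5        50.00        37.8066       189.0332
  6        50.00        35.7510       214.5058
  7        50.00        33.8071       236.6494
  8     2,050.00     1,310.7228    10,485.7824
  Σ                  1,592.3392    11,549.4334
Price P = Σ PV = 1,592.3392.
Macaulay duration = Σ(t·PV) / P = 11,549.4334 / 1,592.3392 = 7.25312 half-year periods.
In years: 7.25312 / 2 = 3.62656 years.

3.627 years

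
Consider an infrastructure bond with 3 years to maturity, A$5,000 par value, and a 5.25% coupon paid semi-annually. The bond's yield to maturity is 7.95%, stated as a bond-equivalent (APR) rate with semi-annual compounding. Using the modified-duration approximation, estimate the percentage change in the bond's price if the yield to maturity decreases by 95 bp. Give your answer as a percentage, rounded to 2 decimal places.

+2.56%

Periodic yield y = 0.03975. Modified duration first:
  t   CF        PV=CF/(1+0.03975)^t    t·PV
  1       131.25       126.2323       126.2323
  2       131.25       121.4064       242.8127
  3       131.25       116.7650       350.2949
  4       131.25       112.3010       449.2040
  5       131.25       108.0077       540.0384
  6     5,131.25     4,061.1553    24,366.9320
  Σ                  4,645.8676    26,075.5142
P = 4,645.8676; D_Mac = 5.61263 half-year periods = 2.80631 yrs; D_mod = 2.80631/(1+0.03975) = 2.69903 yrs.
ΔP/P ≈ -D_mod · Δy = -2.69903 × (-0.0095) = +0.025641 = +2.5641%.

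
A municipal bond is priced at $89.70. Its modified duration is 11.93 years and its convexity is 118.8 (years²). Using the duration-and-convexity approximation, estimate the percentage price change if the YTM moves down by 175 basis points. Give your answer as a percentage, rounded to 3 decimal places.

Duration effect: -D_mod·Δy = -11.93 × (-0.0175) = +0.208775
Convexity effect: ½·C·(Δy)² = 0.5 × 118.8 × (-0.0175)² = +0.01819125
ΔP/P ≈ +0.208775 + 0.01819125 = +0.22696625
= +22.696625%.

+22.697%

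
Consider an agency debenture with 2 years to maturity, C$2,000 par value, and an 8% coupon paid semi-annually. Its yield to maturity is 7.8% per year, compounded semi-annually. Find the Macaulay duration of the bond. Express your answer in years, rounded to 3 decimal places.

Periodic yield y = 0.039. Discount each cash flow and weight by its period:
  t   CF        PV=CF/(1+0.039)^t    t·PV
  1        80.00        76.9971        76.9971
  2        80.00        74.1069       148.2139
  3        80.00        71.3253       213.9758
  4     2,080.00     1,784.8476     7,139.3905
  Σ                  2,007.2769     7,578.5773
Price P = Σ PV = 2,007.2769.
Macaulay duration = Σ(t·PV) / P = 7,578.5773 / 2,007.2769 = 3.77555 half-year periods.
In years: 3.77555 / 2 = 1.88778 years.

1.888 years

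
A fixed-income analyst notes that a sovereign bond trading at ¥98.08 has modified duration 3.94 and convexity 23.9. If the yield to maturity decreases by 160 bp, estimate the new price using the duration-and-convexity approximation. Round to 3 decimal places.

¥104.563

Duration effect: -D_mod·Δy = -3.94 × (-0.016) = +0.063040
Convexity effect: ½·C·(Δy)² = 0.5 × 23.9 × (-0.016)² = +0.0030592
ΔP/P ≈ +0.063040 + 0.0030592 = +0.0660992
New price ≈ 98.08 × (1 + 0.0660992) = 104.563009536.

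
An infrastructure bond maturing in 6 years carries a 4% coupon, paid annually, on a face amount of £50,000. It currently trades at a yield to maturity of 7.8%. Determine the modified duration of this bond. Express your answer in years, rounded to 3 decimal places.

Periodic yield y = 0.078. First find Macaulay duration:
  t   CF        PV=CF/(1+0.078)^t    t·PV
  1     2,000.00     1,855.2876     1,855.2876
  2     2,000.00     1,721.0460     3,442.0920
  3     2,000.00     1,596.5176     4,789.5528
  4     2,000.00     1,480.9996     5,923.9986
  5     2,000.00     1,373.8401     6,869.2005
  6    52,000.00    33,135.2902   198,811.7412
  Σ                 41,162.9811   221,691.8727
P = 41,162.9811; Macaulay duration = 221,691.8727 / 41,162.9811 = 5.38571 years.
Modified duration = D_Mac / (1 + y) = 5.38571 / 1.078 = 4.99602 years.

4.996 years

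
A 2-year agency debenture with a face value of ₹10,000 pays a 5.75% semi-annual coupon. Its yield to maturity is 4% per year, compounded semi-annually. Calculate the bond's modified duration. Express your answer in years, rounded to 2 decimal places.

Periodic yield y = 0.02. First find Macaulay duration:
  t   CF        PV=CF/(1+0.02)^t    t·PV
  1       287.50       281.8627       281.8627
  2       287.50       276.3360       552.6720
  3       287.50       270.9177       812.7530
  4    10,287.50     9,504.0598    38,016.2393
  Σ                 10,333.1763    39,663.5271
P = 10,333.1763; Macaulay duration = 39,663.5271 / 10,333.1763 = 3.83846 half-year periods = 1.91923 years.
Modified duration = D_Mac / (1 + y) = 1.91923 / 1.02 = 1.88160 years.

1.88 years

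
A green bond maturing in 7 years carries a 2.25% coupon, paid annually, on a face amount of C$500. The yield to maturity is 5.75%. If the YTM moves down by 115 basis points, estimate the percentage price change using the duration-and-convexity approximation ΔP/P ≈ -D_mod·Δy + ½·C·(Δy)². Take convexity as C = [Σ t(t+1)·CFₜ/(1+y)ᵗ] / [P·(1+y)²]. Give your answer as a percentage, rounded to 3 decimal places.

+7.358%

With y = 0.0575:
  t   CF        PV=CF/(1+0.0575)^t    t·PV        t(t+1)·PV
  1        11.25        10.6383        10.6383          21.2766
  2        11.25        10.0599        20.1197          60.3591
  3        11.25         9.5129        28.5386         114.1544
  4        11.25         8.9956        35.9825         179.9124
  5        11.25         8.5065        42.5325         255.1948
  6        11.25         8.0440        48.2638         337.8466
  7       511.25       345.6772     2,419.7401      19,357.9211
  Σ                    401.4343     2,605.8155      20,326.6651
P = 401.4343; D_Mac = 6.49126 yrs; D_mod = 6.13831 yrs; C = 45.27839.
Duration effect: -6.13831 × (-0.0115) = +0.070591
Convexity effect: 0.5 × 45.27839 × (-0.0115)² = +0.0029940
ΔP/P ≈ +0.070591 + 0.0029940 = +0.073585 = +7.3585%.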